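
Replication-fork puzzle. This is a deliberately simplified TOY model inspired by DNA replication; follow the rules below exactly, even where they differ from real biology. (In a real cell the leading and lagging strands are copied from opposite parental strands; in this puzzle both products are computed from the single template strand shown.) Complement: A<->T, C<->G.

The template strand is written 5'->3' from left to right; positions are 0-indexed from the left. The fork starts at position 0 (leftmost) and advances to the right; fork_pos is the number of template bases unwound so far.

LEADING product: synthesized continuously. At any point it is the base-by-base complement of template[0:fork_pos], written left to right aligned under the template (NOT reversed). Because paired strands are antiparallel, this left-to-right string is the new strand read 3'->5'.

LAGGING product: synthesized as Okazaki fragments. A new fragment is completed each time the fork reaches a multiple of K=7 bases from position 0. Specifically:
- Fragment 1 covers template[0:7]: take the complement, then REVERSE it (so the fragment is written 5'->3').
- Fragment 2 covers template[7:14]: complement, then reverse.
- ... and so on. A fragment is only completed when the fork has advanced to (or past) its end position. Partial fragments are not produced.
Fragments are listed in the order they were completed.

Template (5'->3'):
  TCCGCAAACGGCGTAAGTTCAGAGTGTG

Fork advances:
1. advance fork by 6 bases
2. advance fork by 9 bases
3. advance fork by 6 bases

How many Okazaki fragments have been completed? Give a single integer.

Step 1: advance 6 -> fork_pos = 0 + 6 = 6. Next multiple of 7 is 7 (not reached); still 0 fragment(s).
Step 2: advance 9 -> fork_pos = 6 + 9 = 15. Reached multiple(s) of 7: 7, 14 -> fragments 1-2 completed (2 total).
Step 3: advance 6 -> fork_pos = 15 + 6 = 21. Reached multiple(s) of 7: 21 -> fragment 3 completed (3 total).
Check: final fork_pos = 21; the multiples of 7 that are <= 21 are 7..21 -> 21 // 7 = 3 completed fragment(s).

Answer: 3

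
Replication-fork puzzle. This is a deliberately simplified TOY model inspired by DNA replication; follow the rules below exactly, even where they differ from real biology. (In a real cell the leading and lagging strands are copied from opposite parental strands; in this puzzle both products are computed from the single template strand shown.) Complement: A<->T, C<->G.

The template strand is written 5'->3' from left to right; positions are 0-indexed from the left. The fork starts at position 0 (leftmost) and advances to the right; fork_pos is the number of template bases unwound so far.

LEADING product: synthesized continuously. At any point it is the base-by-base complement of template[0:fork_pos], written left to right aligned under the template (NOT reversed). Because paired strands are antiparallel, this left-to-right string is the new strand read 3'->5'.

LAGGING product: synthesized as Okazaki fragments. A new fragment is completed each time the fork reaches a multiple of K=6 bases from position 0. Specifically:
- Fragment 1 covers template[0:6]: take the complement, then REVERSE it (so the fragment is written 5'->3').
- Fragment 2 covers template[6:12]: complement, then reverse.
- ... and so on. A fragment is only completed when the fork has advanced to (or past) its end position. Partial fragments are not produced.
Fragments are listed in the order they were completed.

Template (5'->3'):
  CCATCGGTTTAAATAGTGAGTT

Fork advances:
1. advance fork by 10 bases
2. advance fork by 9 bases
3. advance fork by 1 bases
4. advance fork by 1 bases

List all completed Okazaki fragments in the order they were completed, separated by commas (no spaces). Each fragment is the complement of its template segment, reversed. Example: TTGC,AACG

Step 1: advance 10 -> fork_pos = 0 + 10 = 10. Reached multiple(s) of 6: 6 -> fragment 1 completed (1 total).
Step 2: advance 9 -> fork_pos = 10 + 9 = 19. Reached multiple(s) of 6: 12, 18 -> fragments 2-3 completed (3 total).
Step 3: advance 1 -> fork_pos = 19 + 1 = 20. Next multiple of 6 is 24 (not reached); still 3 fragment(s).
Step 4: advance 1 -> fork_pos = 20 + 1 = 21. Next multiple of 6 is 24 (not reached); still 3 fragment(s).
Final fork_pos = 21, so 3 fragment(s) are complete. Build each: template segment -> complement -> reverse.
Fragment 1: template[0:6] = CCATCG -> complement GGTAGC -> reversed CGATGG
Fragment 2: template[6:12] = GTTTAA -> complement CAAATT -> reversed TTAAAC
Fragment 3: template[12:18] = ATAGTG -> complement TATCAC -> reversed CACTAT

Answer: CGATGG,TTAAAC,CACTAT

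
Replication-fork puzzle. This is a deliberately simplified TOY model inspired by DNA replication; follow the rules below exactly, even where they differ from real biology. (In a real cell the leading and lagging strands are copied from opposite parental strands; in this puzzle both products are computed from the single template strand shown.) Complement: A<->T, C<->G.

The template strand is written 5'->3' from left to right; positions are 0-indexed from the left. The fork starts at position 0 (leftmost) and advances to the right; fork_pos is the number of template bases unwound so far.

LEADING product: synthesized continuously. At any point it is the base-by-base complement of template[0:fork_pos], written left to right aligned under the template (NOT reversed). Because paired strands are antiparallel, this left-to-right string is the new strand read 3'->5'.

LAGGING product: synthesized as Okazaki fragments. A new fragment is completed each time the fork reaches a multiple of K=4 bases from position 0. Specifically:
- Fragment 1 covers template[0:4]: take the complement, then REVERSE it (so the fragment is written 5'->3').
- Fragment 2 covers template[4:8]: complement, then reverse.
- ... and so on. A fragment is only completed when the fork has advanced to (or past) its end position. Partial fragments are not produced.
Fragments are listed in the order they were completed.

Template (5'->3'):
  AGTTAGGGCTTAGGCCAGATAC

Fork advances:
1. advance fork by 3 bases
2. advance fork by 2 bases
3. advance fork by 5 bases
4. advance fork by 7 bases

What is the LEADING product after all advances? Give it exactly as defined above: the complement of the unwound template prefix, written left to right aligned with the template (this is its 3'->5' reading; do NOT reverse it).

Answer: TCAATCCCGAATCCGGT

Derivation:
Step 1: advance 3 -> fork_pos = 0 + 3 = 3.
Step 2: advance 2 -> fork_pos = 3 + 2 = 5.
Step 3: advance 5 -> fork_pos = 5 + 5 = 10.
Step 4: advance 7 -> fork_pos = 10 + 7 = 17.
Unwound prefix: template[0:17] = AGTTAGGGCTTAGGCCA
Complement it base by base (A<->T, C<->G), keeping left-to-right order:
  [0:5] AGTTA -> TCAAT
  [5:10] GGGCT -> CCCGA
  [10:15] TAGGC -> ATCCG
  [15:17] CA -> GT
Concatenate: TCAATCCCGAATCCGGT (length 17; written aligned with the template, i.e. 3'->5').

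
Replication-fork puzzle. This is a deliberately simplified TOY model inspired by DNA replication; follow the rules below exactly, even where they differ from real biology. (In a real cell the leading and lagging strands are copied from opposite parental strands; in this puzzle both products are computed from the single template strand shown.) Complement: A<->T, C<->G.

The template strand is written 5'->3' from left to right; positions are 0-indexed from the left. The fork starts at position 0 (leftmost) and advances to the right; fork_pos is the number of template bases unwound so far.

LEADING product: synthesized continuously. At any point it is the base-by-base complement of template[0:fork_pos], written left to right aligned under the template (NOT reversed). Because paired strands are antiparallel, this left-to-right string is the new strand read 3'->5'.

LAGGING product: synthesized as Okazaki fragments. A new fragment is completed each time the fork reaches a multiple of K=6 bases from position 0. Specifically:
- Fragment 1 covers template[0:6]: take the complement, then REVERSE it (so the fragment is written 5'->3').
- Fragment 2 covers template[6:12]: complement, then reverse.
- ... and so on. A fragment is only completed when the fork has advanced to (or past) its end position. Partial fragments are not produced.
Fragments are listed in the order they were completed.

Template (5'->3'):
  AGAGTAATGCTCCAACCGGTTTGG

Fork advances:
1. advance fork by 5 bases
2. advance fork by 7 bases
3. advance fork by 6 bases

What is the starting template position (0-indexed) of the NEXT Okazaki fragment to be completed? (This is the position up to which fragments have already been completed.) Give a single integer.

Step 1: advance 5 -> fork_pos = 0 + 5 = 5. Next multiple of 6 is 6 (not reached); still 0 fragment(s).
Step 2: advance 7 -> fork_pos = 5 + 7 = 12. Reached multiple(s) of 6: 6, 12 -> fragments 1-2 completed (2 total).
Step 3: advance 6 -> fork_pos = 12 + 6 = 18. Reached multiple(s) of 6: 18 -> fragment 3 completed (3 total).
3 fragment(s) completed, covering template[0:18] (3 x 6 = 18). The next fragment, fragment 4, covers template[18:24], so it starts at position 18.

Answer: 18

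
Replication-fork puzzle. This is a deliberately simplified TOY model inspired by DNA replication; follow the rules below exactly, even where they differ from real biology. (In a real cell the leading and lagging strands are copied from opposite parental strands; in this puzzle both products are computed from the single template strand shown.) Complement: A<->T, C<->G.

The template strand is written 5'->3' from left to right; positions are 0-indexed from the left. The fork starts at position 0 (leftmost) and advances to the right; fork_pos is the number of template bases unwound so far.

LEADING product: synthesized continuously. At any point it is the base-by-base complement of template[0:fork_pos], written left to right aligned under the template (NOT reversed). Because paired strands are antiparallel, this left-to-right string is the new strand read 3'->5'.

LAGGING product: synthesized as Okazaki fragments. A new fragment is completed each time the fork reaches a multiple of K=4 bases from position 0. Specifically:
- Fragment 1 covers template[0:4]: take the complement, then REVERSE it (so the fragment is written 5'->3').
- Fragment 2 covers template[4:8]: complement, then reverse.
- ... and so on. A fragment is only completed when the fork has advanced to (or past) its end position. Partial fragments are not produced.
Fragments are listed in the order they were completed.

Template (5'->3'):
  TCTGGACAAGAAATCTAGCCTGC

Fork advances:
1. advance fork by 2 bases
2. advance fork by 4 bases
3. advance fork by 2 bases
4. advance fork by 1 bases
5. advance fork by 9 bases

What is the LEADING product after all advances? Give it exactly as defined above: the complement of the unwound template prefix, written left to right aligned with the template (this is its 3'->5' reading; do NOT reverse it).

Step 1: advance 2 -> fork_pos = 0 + 2 = 2.
Step 2: advance 4 -> fork_pos = 2 + 4 = 6.
Step 3: advance 2 -> fork_pos = 6 + 2 = 8.
Step 4: advance 1 -> fork_pos = 8 + 1 = 9.
Step 5: advance 9 -> fork_pos = 9 + 9 = 18.
Unwound prefix: template[0:18] = TCTGGACAAGAAATCTAG
Complement it base by base (A<->T, C<->G), keeping left-to-right order:
  [0:5] TCTGG -> AGACC
  [5:10] ACAAG -> TGTTC
  [10:15] AAATC -> TTTAG
  [15:18] TAG -> ATC
Concatenate: AGACCTGTTCTTTAGATC (length 18; written aligned with the template, i.e. 3'->5').

Answer: AGACCTGTTCTTTAGATC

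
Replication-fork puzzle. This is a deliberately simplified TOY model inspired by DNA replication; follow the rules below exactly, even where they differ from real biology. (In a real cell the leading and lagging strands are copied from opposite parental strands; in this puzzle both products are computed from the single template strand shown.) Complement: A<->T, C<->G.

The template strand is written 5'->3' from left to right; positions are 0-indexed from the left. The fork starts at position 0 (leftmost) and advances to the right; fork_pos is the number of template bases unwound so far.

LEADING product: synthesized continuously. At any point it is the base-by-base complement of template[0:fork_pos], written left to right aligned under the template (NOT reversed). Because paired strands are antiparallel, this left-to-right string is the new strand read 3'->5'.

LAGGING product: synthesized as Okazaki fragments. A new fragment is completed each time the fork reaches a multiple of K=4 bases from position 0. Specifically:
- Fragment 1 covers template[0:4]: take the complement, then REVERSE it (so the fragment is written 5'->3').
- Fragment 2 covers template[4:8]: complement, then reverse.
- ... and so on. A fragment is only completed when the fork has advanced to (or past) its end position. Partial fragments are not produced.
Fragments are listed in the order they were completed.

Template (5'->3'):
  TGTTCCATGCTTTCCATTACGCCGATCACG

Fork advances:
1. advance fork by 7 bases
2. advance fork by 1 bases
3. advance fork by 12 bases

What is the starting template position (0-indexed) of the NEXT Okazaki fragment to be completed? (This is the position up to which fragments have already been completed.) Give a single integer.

Step 1: advance 7 -> fork_pos = 0 + 7 = 7. Reached multiple(s) of 4: 4 -> fragment 1 completed (1 total).
Step 2: advance 1 -> fork_pos = 7 + 1 = 8. Reached multiple(s) of 4: 8 -> fragment 2 completed (2 total).
Step 3: advance 12 -> fork_pos = 8 + 12 = 20. Reached multiple(s) of 4: 12, 16, 20 -> fragments 3-5 completed (5 total).
5 fragment(s) completed, covering template[0:20] (5 x 4 = 20). The next fragment, fragment 6, covers template[20:24], so it starts at position 20.

Answer: 20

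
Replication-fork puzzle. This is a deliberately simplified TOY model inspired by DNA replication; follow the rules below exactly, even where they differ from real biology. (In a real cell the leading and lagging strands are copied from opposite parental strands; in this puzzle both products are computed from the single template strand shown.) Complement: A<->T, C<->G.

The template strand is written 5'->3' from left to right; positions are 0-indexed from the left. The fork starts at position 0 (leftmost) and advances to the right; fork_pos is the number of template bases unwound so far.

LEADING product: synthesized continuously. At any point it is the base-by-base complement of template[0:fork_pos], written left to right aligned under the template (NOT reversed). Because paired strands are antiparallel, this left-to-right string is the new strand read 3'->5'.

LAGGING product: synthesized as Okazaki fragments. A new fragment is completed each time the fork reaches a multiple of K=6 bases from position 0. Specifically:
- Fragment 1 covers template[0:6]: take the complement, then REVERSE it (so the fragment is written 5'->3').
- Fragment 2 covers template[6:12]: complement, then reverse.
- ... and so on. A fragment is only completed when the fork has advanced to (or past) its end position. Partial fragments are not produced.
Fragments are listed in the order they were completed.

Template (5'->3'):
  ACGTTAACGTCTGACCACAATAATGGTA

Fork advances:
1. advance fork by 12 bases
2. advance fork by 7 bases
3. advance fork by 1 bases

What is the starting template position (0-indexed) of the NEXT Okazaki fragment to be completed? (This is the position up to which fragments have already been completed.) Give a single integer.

Answer: 18

Derivation:
Step 1: advance 12 -> fork_pos = 0 + 12 = 12. Reached multiple(s) of 6: 6, 12 -> fragments 1-2 completed (2 total).
Step 2: advance 7 -> fork_pos = 12 + 7 = 19. Reached multiple(s) of 6: 18 -> fragment 3 completed (3 total).
Step 3: advance 1 -> fork_pos = 19 + 1 = 20. Next multiple of 6 is 24 (not reached); still 3 fragment(s).
3 fragment(s) completed, covering template[0:18] (3 x 6 = 18). The next fragment, fragment 4, covers template[18:24], so it starts at position 18.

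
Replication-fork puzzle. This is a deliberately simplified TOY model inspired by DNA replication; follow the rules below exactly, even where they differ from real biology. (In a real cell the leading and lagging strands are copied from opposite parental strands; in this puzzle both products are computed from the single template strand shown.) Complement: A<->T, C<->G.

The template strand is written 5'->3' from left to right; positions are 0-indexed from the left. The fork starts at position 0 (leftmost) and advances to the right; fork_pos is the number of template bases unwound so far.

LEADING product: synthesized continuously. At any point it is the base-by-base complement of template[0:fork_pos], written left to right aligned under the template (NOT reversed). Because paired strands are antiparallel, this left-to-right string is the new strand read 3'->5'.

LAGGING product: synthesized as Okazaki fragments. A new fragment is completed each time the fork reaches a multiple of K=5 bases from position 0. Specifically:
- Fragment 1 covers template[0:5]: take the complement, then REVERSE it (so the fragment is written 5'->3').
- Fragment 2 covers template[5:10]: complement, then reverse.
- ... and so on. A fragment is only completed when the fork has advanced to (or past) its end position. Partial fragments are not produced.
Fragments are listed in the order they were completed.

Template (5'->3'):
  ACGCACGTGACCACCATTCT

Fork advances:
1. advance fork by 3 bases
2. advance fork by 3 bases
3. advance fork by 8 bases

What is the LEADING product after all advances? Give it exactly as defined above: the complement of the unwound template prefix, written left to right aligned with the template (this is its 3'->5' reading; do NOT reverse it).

Answer: TGCGTGCACTGGTG

Derivation:
Step 1: advance 3 -> fork_pos = 0 + 3 = 3.
Step 2: advance 3 -> fork_pos = 3 + 3 = 6.
Step 3: advance 8 -> fork_pos = 6 + 8 = 14.
Unwound prefix: template[0:14] = ACGCACGTGACCAC
Complement it base by base (A<->T, C<->G), keeping left-to-right order:
  [0:5] ACGCA -> TGCGT
  [5:10] CGTGA -> GCACT
  [10:14] CCAC -> GGTG
Concatenate: TGCGTGCACTGGTG (length 14; written aligned with the template, i.e. 3'->5').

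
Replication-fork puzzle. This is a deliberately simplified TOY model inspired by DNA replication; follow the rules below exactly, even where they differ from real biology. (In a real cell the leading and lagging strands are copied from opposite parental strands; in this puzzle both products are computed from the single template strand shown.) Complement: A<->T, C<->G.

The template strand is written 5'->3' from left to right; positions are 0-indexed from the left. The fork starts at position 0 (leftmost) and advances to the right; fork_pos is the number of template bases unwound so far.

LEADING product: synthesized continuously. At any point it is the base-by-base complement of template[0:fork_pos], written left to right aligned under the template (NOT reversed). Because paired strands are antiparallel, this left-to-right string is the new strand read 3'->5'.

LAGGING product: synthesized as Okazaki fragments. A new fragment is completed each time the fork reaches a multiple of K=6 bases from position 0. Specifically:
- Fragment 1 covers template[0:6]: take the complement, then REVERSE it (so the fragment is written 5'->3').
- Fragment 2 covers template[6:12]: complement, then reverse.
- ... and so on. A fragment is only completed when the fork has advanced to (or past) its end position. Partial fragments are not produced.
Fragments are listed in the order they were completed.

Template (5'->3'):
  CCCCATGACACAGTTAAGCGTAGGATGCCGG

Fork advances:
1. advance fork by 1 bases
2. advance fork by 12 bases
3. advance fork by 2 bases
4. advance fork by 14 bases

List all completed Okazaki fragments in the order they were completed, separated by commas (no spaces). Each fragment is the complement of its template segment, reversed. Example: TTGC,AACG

Answer: ATGGGG,TGTGTC,CTTAAC,CCTACG

Derivation:
Step 1: advance 1 -> fork_pos = 0 + 1 = 1. Next multiple of 6 is 6 (not reached); still 0 fragment(s).
Step 2: advance 12 -> fork_pos = 1 + 12 = 13. Reached multiple(s) of 6: 6, 12 -> fragments 1-2 completed (2 total).
Step 3: advance 2 -> fork_pos = 13 + 2 = 15. Next multiple of 6 is 18 (not reached); still 2 fragment(s).
Step 4: advance 14 -> fork_pos = 15 + 14 = 29. Reached multiple(s) of 6: 18, 24 -> fragments 3-4 completed (4 total).
Final fork_pos = 29, so 4 fragment(s) are complete. Build each: template segment -> complement -> reverse.
Fragment 1: template[0:6] = CCCCAT -> complement GGGGTA -> reversed ATGGGG
Fragment 2: template[6:12] = GACACA -> complement CTGTGT -> reversed TGTGTC
Fragment 3: template[12:18] = GTTAAG -> complement CAATTC -> reversed CTTAAC
Fragment 4: template[18:24] = CGTAGG -> complement GCATCC -> reversed CCTACG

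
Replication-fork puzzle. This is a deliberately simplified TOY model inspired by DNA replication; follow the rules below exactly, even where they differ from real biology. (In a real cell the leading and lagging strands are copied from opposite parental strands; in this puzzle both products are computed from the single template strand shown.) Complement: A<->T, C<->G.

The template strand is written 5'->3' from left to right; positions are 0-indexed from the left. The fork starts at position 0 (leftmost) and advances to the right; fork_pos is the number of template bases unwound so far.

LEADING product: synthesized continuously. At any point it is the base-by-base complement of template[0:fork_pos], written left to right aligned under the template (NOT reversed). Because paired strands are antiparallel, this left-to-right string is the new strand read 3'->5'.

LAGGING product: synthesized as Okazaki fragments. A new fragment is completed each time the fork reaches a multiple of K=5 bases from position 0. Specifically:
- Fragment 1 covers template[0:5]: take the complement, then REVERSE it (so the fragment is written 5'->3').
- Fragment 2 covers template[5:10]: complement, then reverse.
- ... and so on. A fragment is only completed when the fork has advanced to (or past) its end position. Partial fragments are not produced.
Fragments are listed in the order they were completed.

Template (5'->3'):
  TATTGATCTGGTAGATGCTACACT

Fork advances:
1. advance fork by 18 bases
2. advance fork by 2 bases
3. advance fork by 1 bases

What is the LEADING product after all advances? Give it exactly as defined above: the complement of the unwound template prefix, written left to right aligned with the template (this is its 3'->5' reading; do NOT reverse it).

Step 1: advance 18 -> fork_pos = 0 + 18 = 18.
Step 2: advance 2 -> fork_pos = 18 + 2 = 20.
Step 3: advance 1 -> fork_pos = 20 + 1 = 21.
Unwound prefix: template[0:21] = TATTGATCTGGTAGATGCTAC
Complement it base by base (A<->T, C<->G), keeping left-to-right order:
  [0:5] TATTG -> ATAAC
  [5:10] ATCTG -> TAGAC
  [10:15] GTAGA -> CATCT
  [15:20] TGCTA -> ACGAT
  [20:21] C -> G
Concatenate: ATAACTAGACCATCTACGATG (length 21; written aligned with the template, i.e. 3'->5').

Answer: ATAACTAGACCATCTACGATG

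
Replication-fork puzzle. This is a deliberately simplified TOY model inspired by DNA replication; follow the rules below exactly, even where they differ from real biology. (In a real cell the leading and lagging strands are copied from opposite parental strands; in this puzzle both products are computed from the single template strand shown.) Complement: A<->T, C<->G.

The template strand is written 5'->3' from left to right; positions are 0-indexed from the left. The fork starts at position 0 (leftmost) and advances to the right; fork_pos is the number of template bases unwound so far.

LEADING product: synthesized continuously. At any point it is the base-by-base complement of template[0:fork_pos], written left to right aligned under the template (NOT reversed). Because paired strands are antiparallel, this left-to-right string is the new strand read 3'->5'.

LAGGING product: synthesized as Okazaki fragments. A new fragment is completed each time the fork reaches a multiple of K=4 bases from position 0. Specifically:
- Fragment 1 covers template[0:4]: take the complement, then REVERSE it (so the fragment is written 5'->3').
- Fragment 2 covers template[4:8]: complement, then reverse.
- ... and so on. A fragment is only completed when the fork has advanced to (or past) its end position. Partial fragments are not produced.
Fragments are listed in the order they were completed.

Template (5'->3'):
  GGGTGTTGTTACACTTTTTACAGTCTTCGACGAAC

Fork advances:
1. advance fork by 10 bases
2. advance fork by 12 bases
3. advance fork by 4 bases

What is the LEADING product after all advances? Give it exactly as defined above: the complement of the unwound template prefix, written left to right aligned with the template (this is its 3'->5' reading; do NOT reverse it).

Step 1: advance 10 -> fork_pos = 0 + 10 = 10.
Step 2: advance 12 -> fork_pos = 10 + 12 = 22.
Step 3: advance 4 -> fork_pos = 22 + 4 = 26.
Unwound prefix: template[0:26] = GGGTGTTGTTACACTTTTTACAGTCT
Complement it base by base (A<->T, C<->G), keeping left-to-right order:
  [0:5] GGGTG -> CCCAC
  [5:10] TTGTT -> AACAA
  [10:15] ACACT -> TGTGA
  [15:20] TTTTA -> AAAAT
  [20:25] CAGTC -> GTCAG
  [25:26] T -> A
Concatenate: CCCACAACAATGTGAAAAATGTCAGA (length 26; written aligned with the template, i.e. 3'->5').

Answer: CCCACAACAATGTGAAAAATGTCAGA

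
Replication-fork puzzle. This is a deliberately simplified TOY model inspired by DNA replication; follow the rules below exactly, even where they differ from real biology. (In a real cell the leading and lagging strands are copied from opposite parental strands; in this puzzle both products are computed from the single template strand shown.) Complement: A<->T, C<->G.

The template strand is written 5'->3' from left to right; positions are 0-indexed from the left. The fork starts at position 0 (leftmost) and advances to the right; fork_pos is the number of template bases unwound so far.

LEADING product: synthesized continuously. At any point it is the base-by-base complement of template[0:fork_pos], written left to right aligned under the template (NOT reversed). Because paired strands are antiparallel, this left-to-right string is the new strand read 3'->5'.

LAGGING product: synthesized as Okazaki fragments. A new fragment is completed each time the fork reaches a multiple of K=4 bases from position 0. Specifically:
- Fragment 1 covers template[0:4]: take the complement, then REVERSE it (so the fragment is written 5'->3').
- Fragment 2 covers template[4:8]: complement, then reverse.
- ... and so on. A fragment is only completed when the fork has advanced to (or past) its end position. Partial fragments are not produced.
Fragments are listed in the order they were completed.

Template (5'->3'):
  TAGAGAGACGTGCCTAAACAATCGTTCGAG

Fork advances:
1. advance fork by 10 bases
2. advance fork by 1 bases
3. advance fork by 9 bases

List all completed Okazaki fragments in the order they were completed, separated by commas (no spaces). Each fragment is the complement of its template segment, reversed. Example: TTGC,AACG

Step 1: advance 10 -> fork_pos = 0 + 10 = 10. Reached multiple(s) of 4: 4, 8 -> fragments 1-2 completed (2 total).
Step 2: advance 1 -> fork_pos = 10 + 1 = 11. Next multiple of 4 is 12 (not reached); still 2 fragment(s).
Step 3: advance 9 -> fork_pos = 11 + 9 = 20. Reached multiple(s) of 4: 12, 16, 20 -> fragments 3-5 completed (5 total).
Final fork_pos = 20, so 5 fragment(s) are complete. Build each: template segment -> complement -> reverse.
Fragment 1: template[0:4] = TAGA -> complement ATCT -> reversed TCTA
Fragment 2: template[4:8] = GAGA -> complement CTCT -> reversed TCTC
Fragment 3: template[8:12] = CGTG -> complement GCAC -> reversed CACG
Fragment 4: template[12:16] = CCTA -> complement GGAT -> reversed TAGG
Fragment 5: template[16:20] = AACA -> complement TTGT -> reversed TGTT

Answer: TCTA,TCTC,CACG,TAGG,TGTT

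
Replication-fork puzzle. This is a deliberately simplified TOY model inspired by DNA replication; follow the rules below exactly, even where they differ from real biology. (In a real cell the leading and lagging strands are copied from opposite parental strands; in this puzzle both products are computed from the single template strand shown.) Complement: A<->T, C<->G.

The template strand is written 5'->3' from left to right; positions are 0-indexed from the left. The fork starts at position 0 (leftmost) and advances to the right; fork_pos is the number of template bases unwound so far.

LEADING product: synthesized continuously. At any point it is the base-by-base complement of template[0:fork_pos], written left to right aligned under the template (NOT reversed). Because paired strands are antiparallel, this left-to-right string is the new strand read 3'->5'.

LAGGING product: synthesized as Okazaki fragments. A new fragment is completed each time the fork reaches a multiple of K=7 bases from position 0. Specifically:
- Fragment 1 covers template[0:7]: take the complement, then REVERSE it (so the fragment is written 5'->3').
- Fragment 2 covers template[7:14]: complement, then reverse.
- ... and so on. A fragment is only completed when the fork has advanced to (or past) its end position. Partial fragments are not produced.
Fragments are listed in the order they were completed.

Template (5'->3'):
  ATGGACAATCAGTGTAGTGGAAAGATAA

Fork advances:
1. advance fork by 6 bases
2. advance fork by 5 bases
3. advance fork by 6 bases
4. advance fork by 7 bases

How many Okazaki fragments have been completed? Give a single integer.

Answer: 3

Derivation:
Step 1: advance 6 -> fork_pos = 0 + 6 = 6. Next multiple of 7 is 7 (not reached); still 0 fragment(s).
Step 2: advance 5 -> fork_pos = 6 + 5 = 11. Reached multiple(s) of 7: 7 -> fragment 1 completed (1 total).
Step 3: advance 6 -> fork_pos = 11 + 6 = 17. Reached multiple(s) of 7: 14 -> fragment 2 completed (2 total).
Step 4: advance 7 -> fork_pos = 17 + 7 = 24. Reached multiple(s) of 7: 21 -> fragment 3 completed (3 total).
Check: final fork_pos = 24; the multiples of 7 that are <= 24 are 7..21 -> 24 // 7 = 3 completed fragment(s).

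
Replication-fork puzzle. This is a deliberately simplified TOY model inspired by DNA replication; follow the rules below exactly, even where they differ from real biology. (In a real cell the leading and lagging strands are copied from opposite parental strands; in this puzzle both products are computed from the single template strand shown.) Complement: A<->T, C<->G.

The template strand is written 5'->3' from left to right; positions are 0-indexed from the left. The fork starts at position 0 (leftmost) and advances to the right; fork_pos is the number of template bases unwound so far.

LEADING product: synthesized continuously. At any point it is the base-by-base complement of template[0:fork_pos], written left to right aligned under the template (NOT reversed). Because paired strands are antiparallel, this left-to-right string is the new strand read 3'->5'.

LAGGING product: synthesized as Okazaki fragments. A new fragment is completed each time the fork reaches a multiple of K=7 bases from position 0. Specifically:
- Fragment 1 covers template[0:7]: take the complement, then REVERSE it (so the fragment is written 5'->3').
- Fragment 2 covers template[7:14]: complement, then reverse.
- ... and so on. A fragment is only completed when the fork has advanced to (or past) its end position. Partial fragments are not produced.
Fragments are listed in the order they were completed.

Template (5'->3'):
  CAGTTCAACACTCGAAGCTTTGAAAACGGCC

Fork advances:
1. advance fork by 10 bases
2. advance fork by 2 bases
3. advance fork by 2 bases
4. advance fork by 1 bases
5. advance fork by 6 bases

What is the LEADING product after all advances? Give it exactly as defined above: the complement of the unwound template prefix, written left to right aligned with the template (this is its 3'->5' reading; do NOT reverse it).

Answer: GTCAAGTTGTGAGCTTCGAAA

Derivation:
Step 1: advance 10 -> fork_pos = 0 + 10 = 10.
Step 2: advance 2 -> fork_pos = 10 + 2 = 12.
Step 3: advance 2 -> fork_pos = 12 + 2 = 14.
Step 4: advance 1 -> fork_pos = 14 + 1 = 15.
Step 5: advance 6 -> fork_pos = 15 + 6 = 21.
Unwound prefix: template[0:21] = CAGTTCAACACTCGAAGCTTT
Complement it base by base (A<->T, C<->G), keeping left-to-right order:
  [0:5] CAGTT -> GTCAA
  [5:10] CAACA -> GTTGT
  [10:15] CTCGA -> GAGCT
  [15:20] AGCTT -> TCGAA
  [20:21] T -> A
Concatenate: GTCAAGTTGTGAGCTTCGAAA (length 21; written aligned with the template, i.e. 3'->5').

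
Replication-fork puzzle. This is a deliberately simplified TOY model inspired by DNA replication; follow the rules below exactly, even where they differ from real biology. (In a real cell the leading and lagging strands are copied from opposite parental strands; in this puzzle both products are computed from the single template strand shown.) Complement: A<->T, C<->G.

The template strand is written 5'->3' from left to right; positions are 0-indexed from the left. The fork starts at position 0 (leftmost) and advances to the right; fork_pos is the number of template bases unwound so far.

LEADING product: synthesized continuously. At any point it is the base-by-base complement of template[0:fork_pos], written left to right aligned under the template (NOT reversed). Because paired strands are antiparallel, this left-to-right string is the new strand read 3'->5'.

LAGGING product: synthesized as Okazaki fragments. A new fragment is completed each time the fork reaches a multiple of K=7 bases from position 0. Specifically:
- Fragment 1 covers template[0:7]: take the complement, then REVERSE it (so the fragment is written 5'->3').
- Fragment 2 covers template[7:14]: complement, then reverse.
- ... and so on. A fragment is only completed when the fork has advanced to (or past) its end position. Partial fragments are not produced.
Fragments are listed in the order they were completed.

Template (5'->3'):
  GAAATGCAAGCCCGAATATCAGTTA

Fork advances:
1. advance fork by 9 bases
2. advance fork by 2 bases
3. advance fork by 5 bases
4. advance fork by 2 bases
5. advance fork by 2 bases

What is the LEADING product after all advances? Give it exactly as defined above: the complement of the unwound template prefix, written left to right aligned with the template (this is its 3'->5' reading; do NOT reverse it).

Answer: CTTTACGTTCGGGCTTATAG

Derivation:
Step 1: advance 9 -> fork_pos = 0 + 9 = 9.
Step 2: advance 2 -> fork_pos = 9 + 2 = 11.
Step 3: advance 5 -> fork_pos = 11 + 5 = 16.
Step 4: advance 2 -> fork_pos = 16 + 2 = 18.
Step 5: advance 2 -> fork_pos = 18 + 2 = 20.
Unwound prefix: template[0:20] = GAAATGCAAGCCCGAATATC
Complement it base by base (A<->T, C<->G), keeping left-to-right order:
  [0:5] GAAAT -> CTTTA
  [5:10] GCAAG -> CGTTC
  [10:15] CCCGA -> GGGCT
  [15:20] ATATC -> TATAG
Concatenate: CTTTACGTTCGGGCTTATAG (length 20; written aligned with the template, i.e. 3'->5').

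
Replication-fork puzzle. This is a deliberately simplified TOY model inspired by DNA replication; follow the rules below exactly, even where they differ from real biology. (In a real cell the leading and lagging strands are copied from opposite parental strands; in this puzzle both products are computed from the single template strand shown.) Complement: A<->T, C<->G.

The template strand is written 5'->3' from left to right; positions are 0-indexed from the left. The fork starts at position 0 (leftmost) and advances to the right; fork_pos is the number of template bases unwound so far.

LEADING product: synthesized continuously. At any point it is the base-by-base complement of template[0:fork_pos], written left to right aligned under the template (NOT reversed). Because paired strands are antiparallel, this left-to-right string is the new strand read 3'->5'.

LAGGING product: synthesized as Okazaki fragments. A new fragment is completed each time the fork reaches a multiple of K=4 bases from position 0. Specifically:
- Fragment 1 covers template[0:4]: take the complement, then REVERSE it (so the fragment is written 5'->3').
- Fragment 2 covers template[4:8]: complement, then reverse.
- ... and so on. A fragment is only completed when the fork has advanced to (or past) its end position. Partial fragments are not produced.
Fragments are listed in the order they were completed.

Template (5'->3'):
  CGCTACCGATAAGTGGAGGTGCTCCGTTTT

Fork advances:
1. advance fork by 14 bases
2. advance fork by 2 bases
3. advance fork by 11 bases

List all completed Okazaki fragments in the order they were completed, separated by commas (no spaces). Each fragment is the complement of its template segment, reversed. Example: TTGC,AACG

Step 1: advance 14 -> fork_pos = 0 + 14 = 14. Reached multiple(s) of 4: 4, 8, 12 -> fragments 1-3 completed (3 total).
Step 2: advance 2 -> fork_pos = 14 + 2 = 16. Reached multiple(s) of 4: 16 -> fragment 4 completed (4 total).
Step 3: advance 11 -> fork_pos = 16 + 11 = 27. Reached multiple(s) of 4: 20, 24 -> fragments 5-6 completed (6 total).
Final fork_pos = 27, so 6 fragment(s) are complete. Build each: template segment -> complement -> reverse.
Fragment 1: template[0:4] = CGCT -> complement GCGA -> reversed AGCG
Fragment 2: template[4:8] = ACCG -> complement TGGC -> reversed CGGT
Fragment 3: template[8:12] = ATAA -> complement TATT -> reversed TTAT
Fragment 4: template[12:16] = GTGG -> complement CACC -> reversed CCAC
Fragment 5: template[16:20] = AGGT -> complement TCCA -> reversed ACCT
Fragment 6: template[20:24] = GCTC -> complement CGAG -> reversed GAGC

Answer: AGCG,CGGT,TTAT,CCAC,ACCT,GAGC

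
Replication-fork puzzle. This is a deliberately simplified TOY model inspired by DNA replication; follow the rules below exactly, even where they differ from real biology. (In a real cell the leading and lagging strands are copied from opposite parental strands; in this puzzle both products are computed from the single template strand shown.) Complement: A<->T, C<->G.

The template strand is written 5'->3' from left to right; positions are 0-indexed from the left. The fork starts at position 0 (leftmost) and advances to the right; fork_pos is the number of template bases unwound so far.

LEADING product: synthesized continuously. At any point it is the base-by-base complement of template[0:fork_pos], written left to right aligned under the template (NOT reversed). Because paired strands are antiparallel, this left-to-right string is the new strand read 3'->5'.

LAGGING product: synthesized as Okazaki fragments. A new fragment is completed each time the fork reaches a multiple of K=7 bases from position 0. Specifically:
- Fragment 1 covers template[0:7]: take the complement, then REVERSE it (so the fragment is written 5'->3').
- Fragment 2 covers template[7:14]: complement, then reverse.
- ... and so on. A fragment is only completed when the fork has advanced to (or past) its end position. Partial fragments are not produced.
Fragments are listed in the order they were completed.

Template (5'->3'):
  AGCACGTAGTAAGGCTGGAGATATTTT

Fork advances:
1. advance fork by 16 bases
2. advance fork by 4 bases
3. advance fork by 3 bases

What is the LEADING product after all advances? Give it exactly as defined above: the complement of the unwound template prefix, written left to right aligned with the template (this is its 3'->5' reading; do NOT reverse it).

Answer: TCGTGCATCATTCCGACCTCTAT

Derivation:
Step 1: advance 16 -> fork_pos = 0 + 16 = 16.
Step 2: advance 4 -> fork_pos = 16 + 4 = 20.
Step 3: advance 3 -> fork_pos = 20 + 3 = 23.
Unwound prefix: template[0:23] = AGCACGTAGTAAGGCTGGAGATA
Complement it base by base (A<->T, C<->G), keeping left-to-right order:
  [0:5] AGCAC -> TCGTG
  [5:10] GTAGT -> CATCA
  [10:15] AAGGC -> TTCCG
  [15:20] TGGAG -> ACCTC
  [20:23] ATA -> TAT
Concatenate: TCGTGCATCATTCCGACCTCTAT (length 23; written aligned with the template, i.e. 3'->5').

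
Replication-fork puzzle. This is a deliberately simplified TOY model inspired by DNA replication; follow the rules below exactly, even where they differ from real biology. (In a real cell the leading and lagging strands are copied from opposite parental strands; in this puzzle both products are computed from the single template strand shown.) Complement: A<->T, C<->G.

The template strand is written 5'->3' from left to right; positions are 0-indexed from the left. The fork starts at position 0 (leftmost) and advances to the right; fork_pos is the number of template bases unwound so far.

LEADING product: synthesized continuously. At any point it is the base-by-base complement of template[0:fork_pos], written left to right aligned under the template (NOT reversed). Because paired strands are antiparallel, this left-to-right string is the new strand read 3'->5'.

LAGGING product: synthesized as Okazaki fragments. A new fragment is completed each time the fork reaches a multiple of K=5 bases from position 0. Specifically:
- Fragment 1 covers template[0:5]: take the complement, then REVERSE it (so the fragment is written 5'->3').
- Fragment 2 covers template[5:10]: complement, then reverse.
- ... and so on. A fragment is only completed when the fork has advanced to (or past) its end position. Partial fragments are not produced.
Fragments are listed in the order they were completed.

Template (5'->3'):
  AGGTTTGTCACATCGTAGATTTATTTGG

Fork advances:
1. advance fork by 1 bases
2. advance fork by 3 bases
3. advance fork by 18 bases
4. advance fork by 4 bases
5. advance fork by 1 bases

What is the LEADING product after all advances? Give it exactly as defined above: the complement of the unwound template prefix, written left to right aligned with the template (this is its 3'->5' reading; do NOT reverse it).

Step 1: advance 1 -> fork_pos = 0 + 1 = 1.
Step 2: advance 3 -> fork_pos = 1 + 3 = 4.
Step 3: advance 18 -> fork_pos = 4 + 18 = 22.
Step 4: advance 4 -> fork_pos = 22 + 4 = 26.
Step 5: advance 1 -> fork_pos = 26 + 1 = 27.
Unwound prefix: template[0:27] = AGGTTTGTCACATCGTAGATTTATTTG
Complement it base by base (A<->T, C<->G), keeping left-to-right order:
  [0:5] AGGTT -> TCCAA
  [5:10] TGTCA -> ACAGT
  [10:15] CATCG -> GTAGC
  [15:20] TAGAT -> ATCTA
  [20:25] TTATT -> AATAA
  [25:27] TG -> AC
Concatenate: TCCAAACAGTGTAGCATCTAAATAAAC (length 27; written aligned with the template, i.e. 3'->5').

Answer: TCCAAACAGTGTAGCATCTAAATAAAC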